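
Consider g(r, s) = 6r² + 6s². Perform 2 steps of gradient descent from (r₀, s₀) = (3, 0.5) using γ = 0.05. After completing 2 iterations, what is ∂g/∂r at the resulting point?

5.76

∇g = (12r, 12s)
Step 1: at (3, 0.5), ∇g = (36, 6) → (3, 0.5) − 0.05·(36, 6) = (1.2, 0.2)
Step 2: at (1.2, 0.2), ∇g = (14.4, 2.4) → (1.2, 0.2) − 0.05·(14.4, 2.4) = (0.48, 0.08)
∂g/∂r at (0.48, 0.08) = 5.76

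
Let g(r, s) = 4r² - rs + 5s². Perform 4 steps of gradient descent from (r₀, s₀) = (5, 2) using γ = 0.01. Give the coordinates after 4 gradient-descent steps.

(3.64476769, 1.4639371)

∇g = (8r - s, -r + 10s)
(r₁, s₁) = (5, 2) − 0.01·(38, 15) = (4.62, 1.85)
(r₂, s₂) = (4.62, 1.85) − 0.01·(35.11, 13.88) = (4.2689, 1.7112)
(r₃, s₃) = (4.2689, 1.7112) − 0.01·(32.44, 12.8431) = (3.9445, 1.582769)
(r₄, s₄) = (3.9445, 1.582769) − 0.01·(29.973231, 11.88319) = (3.64476769, 1.4639371)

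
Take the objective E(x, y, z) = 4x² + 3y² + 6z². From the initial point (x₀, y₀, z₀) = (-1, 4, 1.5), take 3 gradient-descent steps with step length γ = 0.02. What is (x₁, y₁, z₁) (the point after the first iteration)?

∇E = (8x, 6y, 12z)
Step 1: at (-1, 4, 1.5), ∇E = (-8, 24, 18) → (-1, 4, 1.5) − 0.02·(-8, 24, 18) = (-0.84, 3.52, 1.14)

(-0.84, 3.52, 1.14)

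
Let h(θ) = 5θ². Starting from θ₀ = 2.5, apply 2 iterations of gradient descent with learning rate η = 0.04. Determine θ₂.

0.9

h′(θ) = 10θ
θ₁ = 2.5 − 0.04·25 = 1.5
θ₂ = 1.5 − 0.04·15 = 0.9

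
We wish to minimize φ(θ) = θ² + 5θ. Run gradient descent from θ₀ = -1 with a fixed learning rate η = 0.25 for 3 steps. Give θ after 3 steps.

-2.3125

φ′(θ) = 2θ + 5
Step 1: φ′(-1) = 3; θ₁ = -1 − 0.25·3 = -1.75
Step 2: φ′(-1.75) = 1.5; θ₂ = -1.75 − 0.25·1.5 = -2.125
Step 3: φ′(-2.125) = 0.75; θ₃ = -2.125 − 0.25·0.75 = -2.3125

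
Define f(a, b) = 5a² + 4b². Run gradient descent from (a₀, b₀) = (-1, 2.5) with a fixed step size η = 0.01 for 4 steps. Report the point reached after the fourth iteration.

(-0.6561, 1.7909824)

∇f = (10a, 8b)
(a₁, b₁) = (-1, 2.5) − 0.01·(-10, 20) = (-0.9, 2.3)
(a₂, b₂) = (-0.9, 2.3) − 0.01·(-9, 18.4) = (-0.81, 2.116)
(a₃, b₃) = (-0.81, 2.116) − 0.01·(-8.1, 16.928) = (-0.729, 1.94672)
(a₄, b₄) = (-0.729, 1.94672) − 0.01·(-7.29, 15.57376) = (-0.6561, 1.7909824)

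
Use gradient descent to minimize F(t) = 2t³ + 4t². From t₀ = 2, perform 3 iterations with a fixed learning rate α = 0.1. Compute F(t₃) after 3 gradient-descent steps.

-180.888895488

F′(t) = 6t² + 8t
t₁ = 2 − 0.1·40 = -2
t₂ = -2 − 0.1·8 = -2.8
t₃ = -2.8 − 0.1·24.64 = -5.264
F(-5.264) = -180.888895488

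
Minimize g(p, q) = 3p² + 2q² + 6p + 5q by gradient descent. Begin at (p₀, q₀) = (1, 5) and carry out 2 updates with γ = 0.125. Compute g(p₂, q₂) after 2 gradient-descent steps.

-1.1953125

∇g = (6p + 6, 4q + 5)
(p₁, q₁) = (1, 5) − 0.125·(12, 25) = (-0.5, 1.875)
(p₂, q₂) = (-0.5, 1.875) − 0.125·(3, 12.5) = (-0.875, 0.3125)
g(-0.875, 0.3125) = -1.1953125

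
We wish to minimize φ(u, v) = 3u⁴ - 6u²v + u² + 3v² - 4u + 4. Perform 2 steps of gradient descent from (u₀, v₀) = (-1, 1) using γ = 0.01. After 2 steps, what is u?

-0.89432992

∇φ = (12u³ - 12uv + 2u - 4, -6u² + 6v)
(u₁, v₁) = (-1, 1) − 0.01·(-6, 0) = (-0.94, 1)
(u₂, v₂) = (-0.94, 1) − 0.01·(-4.567008, 0.6984) = (-0.89432992, 0.993016)
u = -0.89432992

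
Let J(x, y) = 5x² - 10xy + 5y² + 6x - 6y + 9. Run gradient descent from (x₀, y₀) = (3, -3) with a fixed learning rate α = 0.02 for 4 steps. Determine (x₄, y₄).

(0.12768, -0.12768)

∇J = (10x - 10y + 6, -10x + 10y - 6)
Step 1: at (3, -3), ∇J = (66, -66) → (3, -3) − 0.02·(66, -66) = (1.68, -1.68)
Step 2: at (1.68, -1.68), ∇J = (39.6, -39.6) → (1.68, -1.68) − 0.02·(39.6, -39.6) = (0.888, -0.888)
Step 3: at (0.888, -0.888), ∇J = (23.76, -23.76) → (0.888, -0.888) − 0.02·(23.76, -23.76) = (0.4128, -0.4128)
Step 4: at (0.4128, -0.4128), ∇J = (14.256, -14.256) → (0.4128, -0.4128) − 0.02·(14.256, -14.256) = (0.12768, -0.12768)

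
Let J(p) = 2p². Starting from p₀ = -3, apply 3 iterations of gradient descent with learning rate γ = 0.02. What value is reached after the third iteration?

-2.336064

J′(p) = 4p
Step 1: J′(-3) = -12; p₁ = -3 − 0.02·(-12) = -2.76
Step 2: J′(-2.76) = -11.04; p₂ = -2.76 − 0.02·(-11.04) = -2.5392
Step 3: J′(-2.5392) = -10.1568; p₃ = -2.5392 − 0.02·(-10.1568) = -2.336064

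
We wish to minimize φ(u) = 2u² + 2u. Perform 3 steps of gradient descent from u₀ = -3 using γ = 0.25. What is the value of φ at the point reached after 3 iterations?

φ′(u) = 4u + 2
u₁ = -3 − 0.25·(-10) = -0.5
u₂ = -0.5 − 0.25·0 = -0.5
u₃ = -0.5 − 0.25·0 = -0.5
φ(-0.5) = -0.5

-0.5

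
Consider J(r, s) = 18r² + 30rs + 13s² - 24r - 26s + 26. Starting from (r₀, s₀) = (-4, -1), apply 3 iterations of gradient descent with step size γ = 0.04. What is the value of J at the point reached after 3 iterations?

5354.803444404224

∇J = (36r + 30s - 24, 30r + 26s - 26)
(r₁, s₁) = (-4, -1) − 0.04·(-198, -172) = (3.92, 5.88)
(r₂, s₂) = (3.92, 5.88) − 0.04·(293.52, 244.48) = (-7.8208, -3.8992)
(r₃, s₃) = (-7.8208, -3.8992) − 0.04·(-422.5248, -362.0032) = (9.080192, 10.580928)
J(9.080192, 10.580928) = 5354.803444404224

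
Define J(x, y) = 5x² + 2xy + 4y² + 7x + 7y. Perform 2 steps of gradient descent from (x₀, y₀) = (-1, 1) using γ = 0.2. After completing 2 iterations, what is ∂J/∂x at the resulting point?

∇J = (10x + 2y + 7, 2x + 8y + 7)
(x₁, y₁) = (-1, 1) − 0.2·(-1, 13) = (-0.8, -1.6)
(x₂, y₂) = (-0.8, -1.6) − 0.2·(-4.2, -7.4) = (0.04, -0.12)
∂J/∂x at (0.04, -0.12) = 7.16

7.16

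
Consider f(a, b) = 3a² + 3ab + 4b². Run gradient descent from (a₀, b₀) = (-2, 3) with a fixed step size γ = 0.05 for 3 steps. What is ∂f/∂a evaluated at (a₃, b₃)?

-4.65375

∇f = (6a + 3b, 3a + 8b)
Step 1: at (-2, 3), ∇f = (-3, 18) → (-2, 3) − 0.05·(-3, 18) = (-1.85, 2.1)
Step 2: at (-1.85, 2.1), ∇f = (-4.8, 11.25) → (-1.85, 2.1) − 0.05·(-4.8, 11.25) = (-1.61, 1.5375)
Step 3: at (-1.61, 1.5375), ∇f = (-5.0475, 7.47) → (-1.61, 1.5375) − 0.05·(-5.0475, 7.47) = (-1.357625, 1.164)
∂f/∂a at (-1.357625, 1.164) = -4.65375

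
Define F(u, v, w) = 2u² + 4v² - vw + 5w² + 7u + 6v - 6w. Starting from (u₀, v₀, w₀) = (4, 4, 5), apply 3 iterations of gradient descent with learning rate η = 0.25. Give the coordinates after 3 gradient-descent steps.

∇F = (4u + 7, 8v - w + 6, -v + 10w - 6)
Step 1: at (4, 4, 5), ∇F = (23, 33, 40) → (4, 4, 5) − 0.25·(23, 33, 40) = (-1.75, -4.25, -5)
Step 2: at (-1.75, -4.25, -5), ∇F = (0, -23, -51.75) → (-1.75, -4.25, -5) − 0.25·(0, -23, -51.75) = (-1.75, 1.5, 7.9375)
Step 3: at (-1.75, 1.5, 7.9375), ∇F = (0, 10.0625, 71.875) → (-1.75, 1.5, 7.9375) − 0.25·(0, 10.0625, 71.875) = (-1.75, -1.015625, -10.03125)

(-1.75, -1.015625, -10.03125)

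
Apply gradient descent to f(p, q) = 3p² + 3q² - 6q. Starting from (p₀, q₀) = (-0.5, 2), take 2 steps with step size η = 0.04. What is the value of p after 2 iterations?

∇f = (6p, 6q - 6)
(p₁, q₁) = (-0.5, 2) − 0.04·(-3, 6) = (-0.38, 1.76)
(p₂, q₂) = (-0.38, 1.76) − 0.04·(-2.28, 4.56) = (-0.2888, 1.5776)
p = -0.2888

-0.2888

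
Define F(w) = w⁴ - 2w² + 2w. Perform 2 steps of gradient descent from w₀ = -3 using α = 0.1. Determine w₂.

-96.0976

F′(w) = 4w³ - 4w + 2
w₁ = -3 − 0.1·(-94) = 6.4
w₂ = 6.4 − 0.1·1024.976 = -96.0976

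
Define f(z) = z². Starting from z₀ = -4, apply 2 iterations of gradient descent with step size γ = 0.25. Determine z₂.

-1

f′(z) = 2z
z₁ = -4 − 0.25·(-8) = -2
z₂ = -2 − 0.25·(-4) = -1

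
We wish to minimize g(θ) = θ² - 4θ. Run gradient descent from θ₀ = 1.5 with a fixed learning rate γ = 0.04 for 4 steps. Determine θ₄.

g′(θ) = 2θ - 4
θ₁ = 1.5 − 0.04·(-1) = 1.54
θ₂ = 1.54 − 0.04·(-0.92) = 1.5768
θ₃ = 1.5768 − 0.04·(-0.8464) = 1.610656
θ₄ = 1.610656 − 0.04·(-0.778688) = 1.64180352

1.64180352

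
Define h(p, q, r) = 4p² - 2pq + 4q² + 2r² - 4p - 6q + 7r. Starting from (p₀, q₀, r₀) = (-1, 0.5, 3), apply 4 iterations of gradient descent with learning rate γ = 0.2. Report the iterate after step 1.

∇h = (8p - 2q - 4, -2p + 8q - 6, 4r + 7)
Step 1: at (-1, 0.5, 3), ∇h = (-13, 0, 19) → (-1, 0.5, 3) − 0.2·(-13, 0, 19) = (1.6, 0.5, -0.8)

(1.6, 0.5, -0.8)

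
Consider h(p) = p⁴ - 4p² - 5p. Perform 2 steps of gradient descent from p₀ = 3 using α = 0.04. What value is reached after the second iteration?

h′(p) = 4p³ - 8p - 5
p₁ = 3 − 0.04·79 = -0.16
p₂ = -0.16 − 0.04·(-3.736384) = -0.01054464

-0.01054464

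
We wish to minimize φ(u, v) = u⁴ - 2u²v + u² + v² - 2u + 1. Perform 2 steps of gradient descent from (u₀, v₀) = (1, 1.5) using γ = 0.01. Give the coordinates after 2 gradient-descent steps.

(1.03794368, 1.481008)

∇φ = (4u³ - 4uv + 2u - 2, -2u² + 2v)
Step 1: at (1, 1.5), ∇φ = (-2, 1) → (1, 1.5) − 0.01·(-2, 1) = (1.02, 1.49)
Step 2: at (1.02, 1.49), ∇φ = (-1.794368, 0.8992) → (1.02, 1.49) − 0.01·(-1.794368, 0.8992) = (1.03794368, 1.481008)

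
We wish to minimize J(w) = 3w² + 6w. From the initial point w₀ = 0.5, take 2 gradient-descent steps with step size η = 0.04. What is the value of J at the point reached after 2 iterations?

J′(w) = 6w + 6
w₁ = 0.5 − 0.04·9 = 0.14
w₂ = 0.14 − 0.04·6.84 = -0.1336
J(-0.1336) = -0.74805312

-0.74805312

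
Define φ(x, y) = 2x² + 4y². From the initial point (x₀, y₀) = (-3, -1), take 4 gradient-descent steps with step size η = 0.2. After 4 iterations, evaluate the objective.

∇φ = (4x, 8y)
Step 1: at (-3, -1), ∇φ = (-12, -8) → (-3, -1) − 0.2·(-12, -8) = (-0.6, 0.6)
Step 2: at (-0.6, 0.6), ∇φ = (-2.4, 4.8) → (-0.6, 0.6) − 0.2·(-2.4, 4.8) = (-0.12, -0.36)
Step 3: at (-0.12, -0.36), ∇φ = (-0.48, -2.88) → (-0.12, -0.36) − 0.2·(-0.48, -2.88) = (-0.024, 0.216)
Step 4: at (-0.024, 0.216), ∇φ = (-0.096, 1.728) → (-0.024, 0.216) − 0.2·(-0.096, 1.728) = (-0.0048, -0.1296)
φ(-0.0048, -0.1296) = 0.06723072

0.06723072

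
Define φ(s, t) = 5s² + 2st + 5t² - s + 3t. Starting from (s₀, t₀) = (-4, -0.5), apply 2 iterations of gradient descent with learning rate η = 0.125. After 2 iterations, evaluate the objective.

2.9375

∇φ = (10s + 2t - 1, 2s + 10t + 3)
Step 1: at (-4, -0.5), ∇φ = (-42, -10) → (-4, -0.5) − 0.125·(-42, -10) = (1.25, 0.75)
Step 2: at (1.25, 0.75), ∇φ = (13, 13) → (1.25, 0.75) − 0.125·(13, 13) = (-0.375, -0.875)
φ(-0.375, -0.875) = 2.9375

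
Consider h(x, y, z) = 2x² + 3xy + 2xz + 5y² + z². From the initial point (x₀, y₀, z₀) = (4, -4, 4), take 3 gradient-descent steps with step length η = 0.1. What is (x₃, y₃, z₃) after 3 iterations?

∇h = (4x + 3y + 2z, 3x + 10y, 2x + 2z)
(x₁, y₁, z₁) = (4, -4, 4) − 0.1·(12, -28, 16) = (2.8, -1.2, 2.4)
(x₂, y₂, z₂) = (2.8, -1.2, 2.4) − 0.1·(12.4, -3.6, 10.4) = (1.56, -0.84, 1.36)
(x₃, y₃, z₃) = (1.56, -0.84, 1.36) − 0.1·(6.44, -3.72, 5.84) = (0.916, -0.468, 0.776)

(0.916, -0.468, 0.776)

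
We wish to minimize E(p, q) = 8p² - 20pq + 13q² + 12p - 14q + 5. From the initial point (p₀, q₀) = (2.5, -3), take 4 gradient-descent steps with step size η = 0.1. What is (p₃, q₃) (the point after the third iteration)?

∇E = (16p - 20q + 12, -20p + 26q - 14)
(p₁, q₁) = (2.5, -3) − 0.1·(112, -142) = (-8.7, 11.2)
(p₂, q₂) = (-8.7, 11.2) − 0.1·(-351.2, 451.2) = (26.42, -33.92)
(p₃, q₃) = (26.42, -33.92) − 0.1·(1113.12, -1424.32) = (-84.892, 108.512)

(-84.892, 108.512)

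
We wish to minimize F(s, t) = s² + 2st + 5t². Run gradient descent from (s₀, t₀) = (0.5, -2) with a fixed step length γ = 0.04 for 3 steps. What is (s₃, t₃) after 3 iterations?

∇F = (2s + 2t, 2s + 10t)
(s₁, t₁) = (0.5, -2) − 0.04·(-3, -19) = (0.62, -1.24)
(s₂, t₂) = (0.62, -1.24) − 0.04·(-1.24, -11.16) = (0.6696, -0.7936)
(s₃, t₃) = (0.6696, -0.7936) − 0.04·(-0.248, -6.5968) = (0.67952, -0.529728)

(0.67952, -0.529728)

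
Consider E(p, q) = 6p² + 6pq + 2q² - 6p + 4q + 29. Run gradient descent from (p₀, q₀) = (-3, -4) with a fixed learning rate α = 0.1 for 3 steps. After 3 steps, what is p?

2.4

∇E = (12p + 6q - 6, 6p + 4q + 4)
Step 1: at (-3, -4), ∇E = (-66, -30) → (-3, -4) − 0.1·(-66, -30) = (3.6, -1)
Step 2: at (3.6, -1), ∇E = (31.2, 21.6) → (3.6, -1) − 0.1·(31.2, 21.6) = (0.48, -3.16)
Step 3: at (0.48, -3.16), ∇E = (-19.2, -5.76) → (0.48, -3.16) − 0.1·(-19.2, -5.76) = (2.4, -2.584)
p = 2.4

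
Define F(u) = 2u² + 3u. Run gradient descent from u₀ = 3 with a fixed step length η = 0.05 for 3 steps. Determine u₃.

1.17

F′(u) = 4u + 3
Step 1: F′(3) = 15; u₁ = 3 − 0.05·15 = 2.25
Step 2: F′(2.25) = 12; u₂ = 2.25 − 0.05·12 = 1.65
Step 3: F′(1.65) = 9.6; u₃ = 1.65 − 0.05·9.6 = 1.17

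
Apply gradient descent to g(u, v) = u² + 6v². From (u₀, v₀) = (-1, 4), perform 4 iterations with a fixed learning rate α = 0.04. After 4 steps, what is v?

0.29246464

∇g = (2u, 12v)
(u₁, v₁) = (-1, 4) − 0.04·(-2, 48) = (-0.92, 2.08)
(u₂, v₂) = (-0.92, 2.08) − 0.04·(-1.84, 24.96) = (-0.8464, 1.0816)
(u₃, v₃) = (-0.8464, 1.0816) − 0.04·(-1.6928, 12.9792) = (-0.778688, 0.562432)
(u₄, v₄) = (-0.778688, 0.562432) − 0.04·(-1.557376, 6.749184) = (-0.71639296, 0.29246464)
v = 0.29246464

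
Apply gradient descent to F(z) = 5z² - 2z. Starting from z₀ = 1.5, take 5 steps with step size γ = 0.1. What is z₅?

F′(z) = 10z - 2
z₁ = 1.5 − 0.1·13 = 0.2
z₂ = 0.2 − 0.1·0 = 0.2
z₃ = 0.2 − 0.1·0 = 0.2
z₄ = 0.2 − 0.1·0 = 0.2
z₅ = 0.2 − 0.1·0 = 0.2

0.2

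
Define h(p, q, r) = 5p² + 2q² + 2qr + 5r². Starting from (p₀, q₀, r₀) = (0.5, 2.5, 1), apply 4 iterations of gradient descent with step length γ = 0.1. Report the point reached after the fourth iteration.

∇h = (10p, 4q + 2r, 2q + 10r)
(p₁, q₁, r₁) = (0.5, 2.5, 1) − 0.1·(5, 12, 15) = (0, 1.3, -0.5)
(p₂, q₂, r₂) = (0, 1.3, -0.5) − 0.1·(0, 4.2, -2.4) = (0, 0.88, -0.26)
(p₃, q₃, r₃) = (0, 0.88, -0.26) − 0.1·(0, 3, -0.84) = (0, 0.58, -0.176)
(p₄, q₄, r₄) = (0, 0.58, -0.176) − 0.1·(0, 1.968, -0.6) = (0, 0.3832, -0.116)

(0, 0.3832, -0.116)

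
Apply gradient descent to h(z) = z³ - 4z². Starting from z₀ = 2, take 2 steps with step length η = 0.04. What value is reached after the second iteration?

h′(z) = 3z² - 8z
z₁ = 2 − 0.04·(-4) = 2.16
z₂ = 2.16 − 0.04·(-3.2832) = 2.291328

2.291328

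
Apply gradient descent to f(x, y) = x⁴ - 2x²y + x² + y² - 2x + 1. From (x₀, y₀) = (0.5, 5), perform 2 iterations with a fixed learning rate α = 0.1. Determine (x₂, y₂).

∇f = (4x³ - 4xy + 2x - 2, -2x² + 2y)
Step 1: at (0.5, 5), ∇f = (-10.5, 9.5) → (0.5, 5) − 0.1·(-10.5, 9.5) = (1.55, 4.05)
Step 2: at (1.55, 4.05), ∇f = (-9.1145, 3.295) → (1.55, 4.05) − 0.1·(-9.1145, 3.295) = (2.46145, 3.7205)

(2.46145, 3.7205)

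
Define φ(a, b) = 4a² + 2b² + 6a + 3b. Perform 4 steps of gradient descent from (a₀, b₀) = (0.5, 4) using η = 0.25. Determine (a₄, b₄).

∇φ = (8a + 6, 4b + 3)
(a₁, b₁) = (0.5, 4) − 0.25·(10, 19) = (-2, -0.75)
(a₂, b₂) = (-2, -0.75) − 0.25·(-10, 0) = (0.5, -0.75)
(a₃, b₃) = (0.5, -0.75) − 0.25·(10, 0) = (-2, -0.75)
(a₄, b₄) = (-2, -0.75) − 0.25·(-10, 0) = (0.5, -0.75)

(0.5, -0.75)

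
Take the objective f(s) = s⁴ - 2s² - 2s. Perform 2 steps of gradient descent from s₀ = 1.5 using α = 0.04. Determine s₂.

f′(s) = 4s³ - 4s - 2
Step 1: f′(1.5) = 5.5; s₁ = 1.5 − 0.04·5.5 = 1.28
Step 2: f′(1.28) = 1.268608; s₂ = 1.28 − 0.04·1.268608 = 1.22925568

1.22925568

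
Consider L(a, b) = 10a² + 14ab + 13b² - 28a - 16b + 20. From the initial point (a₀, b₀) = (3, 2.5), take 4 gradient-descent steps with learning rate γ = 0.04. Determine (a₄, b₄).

(1.5846272, -0.01646976)

∇L = (20a + 14b - 28, 14a + 26b - 16)
(a₁, b₁) = (3, 2.5) − 0.04·(67, 91) = (0.32, -1.14)
(a₂, b₂) = (0.32, -1.14) − 0.04·(-37.56, -41.16) = (1.8224, 0.5064)
(a₃, b₃) = (1.8224, 0.5064) − 0.04·(15.5376, 22.68) = (1.200896, -0.4008)
(a₄, b₄) = (1.200896, -0.4008) − 0.04·(-9.59328, -9.608256) = (1.5846272, -0.01646976)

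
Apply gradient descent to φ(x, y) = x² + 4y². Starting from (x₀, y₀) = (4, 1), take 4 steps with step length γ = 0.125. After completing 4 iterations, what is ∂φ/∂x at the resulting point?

∇φ = (2x, 8y)
Step 1: at (4, 1), ∇φ = (8, 8) → (4, 1) − 0.125·(8, 8) = (3, 0)
Step 2: at (3, 0), ∇φ = (6, 0) → (3, 0) − 0.125·(6, 0) = (2.25, 0)
Step 3: at (2.25, 0), ∇φ = (4.5, 0) → (2.25, 0) − 0.125·(4.5, 0) = (1.6875, 0)
Step 4: at (1.6875, 0), ∇φ = (3.375, 0) → (1.6875, 0) − 0.125·(3.375, 0) = (1.265625, 0)
∂φ/∂x at (1.265625, 0) = 2.53125

2.53125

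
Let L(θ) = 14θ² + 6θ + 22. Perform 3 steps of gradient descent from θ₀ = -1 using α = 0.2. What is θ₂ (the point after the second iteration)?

-16.84

L′(θ) = 28θ + 6
Step 1: L′(-1) = -22; θ₁ = -1 − 0.2·(-22) = 3.4
Step 2: L′(3.4) = 101.2; θ₂ = 3.4 − 0.2·101.2 = -16.84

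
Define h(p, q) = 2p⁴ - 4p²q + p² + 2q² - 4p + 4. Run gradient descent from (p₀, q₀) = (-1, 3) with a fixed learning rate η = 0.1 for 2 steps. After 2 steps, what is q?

∇h = (8p³ - 8pq + 2p - 4, -4p² + 4q)
(p₁, q₁) = (-1, 3) − 0.1·(10, 8) = (-2, 2.2)
(p₂, q₂) = (-2, 2.2) − 0.1·(-36.8, -7.2) = (1.68, 2.92)
q = 2.92

2.92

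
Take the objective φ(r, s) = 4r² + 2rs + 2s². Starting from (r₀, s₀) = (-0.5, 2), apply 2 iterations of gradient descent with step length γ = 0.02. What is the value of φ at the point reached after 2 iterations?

5.26002176

∇φ = (8r + 2s, 2r + 4s)
Step 1: at (-0.5, 2), ∇φ = (0, 7) → (-0.5, 2) − 0.02·(0, 7) = (-0.5, 1.86)
Step 2: at (-0.5, 1.86), ∇φ = (-0.28, 6.44) → (-0.5, 1.86) − 0.02·(-0.28, 6.44) = (-0.4944, 1.7312)
φ(-0.4944, 1.7312) = 5.26002176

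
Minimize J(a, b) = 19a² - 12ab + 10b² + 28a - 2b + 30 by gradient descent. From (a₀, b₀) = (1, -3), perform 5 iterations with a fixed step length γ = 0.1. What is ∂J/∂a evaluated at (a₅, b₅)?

-50524.09728

∇J = (38a - 12b + 28, -12a + 20b - 2)
(a₁, b₁) = (1, -3) − 0.1·(102, -74) = (-9.2, 4.4)
(a₂, b₂) = (-9.2, 4.4) − 0.1·(-374.4, 196.4) = (28.24, -15.24)
(a₃, b₃) = (28.24, -15.24) − 0.1·(1284, -645.68) = (-100.16, 49.328)
(a₄, b₄) = (-100.16, 49.328) − 0.1·(-4370.016, 2186.48) = (336.8416, -169.32)
(a₅, b₅) = (336.8416, -169.32) − 0.1·(14859.8208, -7430.4992) = (-1149.14048, 573.72992)
∂J/∂a at (-1149.14048, 573.72992) = -50524.09728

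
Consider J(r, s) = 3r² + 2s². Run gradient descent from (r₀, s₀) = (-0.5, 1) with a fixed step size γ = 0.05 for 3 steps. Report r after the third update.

-0.1715

∇J = (6r, 4s)
(r₁, s₁) = (-0.5, 1) − 0.05·(-3, 4) = (-0.35, 0.8)
(r₂, s₂) = (-0.35, 0.8) − 0.05·(-2.1, 3.2) = (-0.245, 0.64)
(r₃, s₃) = (-0.245, 0.64) − 0.05·(-1.47, 2.56) = (-0.1715, 0.512)
r = -0.1715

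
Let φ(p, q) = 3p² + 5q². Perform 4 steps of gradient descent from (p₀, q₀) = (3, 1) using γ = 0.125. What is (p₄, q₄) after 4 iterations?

∇φ = (6p, 10q)
Step 1: at (3, 1), ∇φ = (18, 10) → (3, 1) − 0.125·(18, 10) = (0.75, -0.25)
Step 2: at (0.75, -0.25), ∇φ = (4.5, -2.5) → (0.75, -0.25) − 0.125·(4.5, -2.5) = (0.1875, 0.0625)
Step 3: at (0.1875, 0.0625), ∇φ = (1.125, 0.625) → (0.1875, 0.0625) − 0.125·(1.125, 0.625) = (0.046875, -0.015625)
Step 4: at (0.046875, -0.015625), ∇φ = (0.28125, -0.15625) → (0.046875, -0.015625) − 0.125·(0.28125, -0.15625) = (0.01171875, 0.00390625)

(0.01171875, 0.00390625)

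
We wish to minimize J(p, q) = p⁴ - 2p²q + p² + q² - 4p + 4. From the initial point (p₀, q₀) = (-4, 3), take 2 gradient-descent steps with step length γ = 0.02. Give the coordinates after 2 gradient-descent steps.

(0.57152, 3.3856)

∇J = (4p³ - 4pq + 2p - 4, -2p² + 2q)
Step 1: at (-4, 3), ∇J = (-220, -26) → (-4, 3) − 0.02·(-220, -26) = (0.4, 3.52)
Step 2: at (0.4, 3.52), ∇J = (-8.576, 6.72) → (0.4, 3.52) − 0.02·(-8.576, 6.72) = (0.57152, 3.3856)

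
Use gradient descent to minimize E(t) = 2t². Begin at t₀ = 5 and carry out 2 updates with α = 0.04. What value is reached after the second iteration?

3.528

E′(t) = 4t
t₁ = 5 − 0.04·20 = 4.2
t₂ = 4.2 − 0.04·16.8 = 3.528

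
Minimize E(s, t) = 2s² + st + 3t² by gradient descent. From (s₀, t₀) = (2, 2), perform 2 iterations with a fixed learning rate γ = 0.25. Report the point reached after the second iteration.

(0.375, 0.875)

∇E = (4s + t, s + 6t)
Step 1: at (2, 2), ∇E = (10, 14) → (2, 2) − 0.25·(10, 14) = (-0.5, -1.5)
Step 2: at (-0.5, -1.5), ∇E = (-3.5, -9.5) → (-0.5, -1.5) − 0.25·(-3.5, -9.5) = (0.375, 0.875)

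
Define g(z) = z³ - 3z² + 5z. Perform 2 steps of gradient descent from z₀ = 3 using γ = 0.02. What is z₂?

g′(z) = 3z² - 6z + 5
z₁ = 3 − 0.02·14 = 2.72
z₂ = 2.72 − 0.02·10.8752 = 2.502496

2.502496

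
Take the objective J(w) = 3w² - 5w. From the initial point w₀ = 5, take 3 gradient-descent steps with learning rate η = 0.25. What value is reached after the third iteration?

0.3125

J′(w) = 6w - 5
Step 1: J′(5) = 25; w₁ = 5 − 0.25·25 = -1.25
Step 2: J′(-1.25) = -12.5; w₂ = -1.25 − 0.25·(-12.5) = 1.875
Step 3: J′(1.875) = 6.25; w₃ = 1.875 − 0.25·6.25 = 0.3125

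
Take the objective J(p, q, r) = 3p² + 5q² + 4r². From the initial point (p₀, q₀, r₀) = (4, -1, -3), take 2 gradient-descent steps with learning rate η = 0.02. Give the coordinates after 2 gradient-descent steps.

∇J = (6p, 10q, 8r)
(p₁, q₁, r₁) = (4, -1, -3) − 0.02·(24, -10, -24) = (3.52, -0.8, -2.52)
(p₂, q₂, r₂) = (3.52, -0.8, -2.52) − 0.02·(21.12, -8, -20.16) = (3.0976, -0.64, -2.1168)

(3.0976, -0.64, -2.1168)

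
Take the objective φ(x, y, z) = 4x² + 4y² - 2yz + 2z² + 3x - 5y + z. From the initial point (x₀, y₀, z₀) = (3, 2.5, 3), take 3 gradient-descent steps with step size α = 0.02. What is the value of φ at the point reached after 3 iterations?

26.850564790272

∇φ = (8x + 3, 8y - 2z - 5, -2y + 4z + 1)
Step 1: at (3, 2.5, 3), ∇φ = (27, 9, 8) → (3, 2.5, 3) − 0.02·(27, 9, 8) = (2.46, 2.32, 2.84)
Step 2: at (2.46, 2.32, 2.84), ∇φ = (22.68, 7.88, 7.72) → (2.46, 2.32, 2.84) − 0.02·(22.68, 7.88, 7.72) = (2.0064, 2.1624, 2.6856)
Step 3: at (2.0064, 2.1624, 2.6856), ∇φ = (19.0512, 6.928, 7.4176) → (2.0064, 2.1624, 2.6856) − 0.02·(19.0512, 6.928, 7.4176) = (1.625376, 2.02384, 2.537248)
φ(1.625376, 2.02384, 2.537248) = 26.850564790272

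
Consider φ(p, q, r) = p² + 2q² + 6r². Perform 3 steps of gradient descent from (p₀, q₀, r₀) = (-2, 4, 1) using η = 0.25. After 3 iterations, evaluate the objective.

384.0625

∇φ = (2p, 4q, 12r)
Step 1: at (-2, 4, 1), ∇φ = (-4, 16, 12) → (-2, 4, 1) − 0.25·(-4, 16, 12) = (-1, 0, -2)
Step 2: at (-1, 0, -2), ∇φ = (-2, 0, -24) → (-1, 0, -2) − 0.25·(-2, 0, -24) = (-0.5, 0, 4)
Step 3: at (-0.5, 0, 4), ∇φ = (-1, 0, 48) → (-0.5, 0, 4) − 0.25·(-1, 0, 48) = (-0.25, 0, -8)
φ(-0.25, 0, -8) = 384.0625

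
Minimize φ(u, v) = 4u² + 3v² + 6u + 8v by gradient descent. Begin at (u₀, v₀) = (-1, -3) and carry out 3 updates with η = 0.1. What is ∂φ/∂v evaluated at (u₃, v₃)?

-0.64

∇φ = (8u + 6, 6v + 8)
(u₁, v₁) = (-1, -3) − 0.1·(-2, -10) = (-0.8, -2)
(u₂, v₂) = (-0.8, -2) − 0.1·(-0.4, -4) = (-0.76, -1.6)
(u₃, v₃) = (-0.76, -1.6) − 0.1·(-0.08, -1.6) = (-0.752, -1.44)
∂φ/∂v at (-0.752, -1.44) = -0.64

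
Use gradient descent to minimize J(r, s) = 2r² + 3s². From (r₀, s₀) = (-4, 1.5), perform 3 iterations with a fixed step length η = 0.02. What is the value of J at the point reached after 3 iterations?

∇J = (4r, 6s)
(r₁, s₁) = (-4, 1.5) − 0.02·(-16, 9) = (-3.68, 1.32)
(r₂, s₂) = (-3.68, 1.32) − 0.02·(-14.72, 7.92) = (-3.3856, 1.1616)
(r₃, s₃) = (-3.3856, 1.1616) − 0.02·(-13.5424, 6.9696) = (-3.114752, 1.022208)
J(-3.114752, 1.022208) = 22.5380876288

22.5380876288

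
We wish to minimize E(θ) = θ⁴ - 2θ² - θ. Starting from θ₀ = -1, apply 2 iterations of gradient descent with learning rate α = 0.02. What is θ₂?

E′(θ) = 4θ³ - 4θ - 1
θ₁ = -1 − 0.02·(-1) = -0.98
θ₂ = -0.98 − 0.02·(-0.844768) = -0.96310464

-0.96310464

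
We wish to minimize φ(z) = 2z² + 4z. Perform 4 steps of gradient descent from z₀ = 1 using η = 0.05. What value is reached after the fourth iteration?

-0.1808

φ′(z) = 4z + 4
Step 1: φ′(1) = 8; z₁ = 1 − 0.05·8 = 0.6
Step 2: φ′(0.6) = 6.4; z₂ = 0.6 − 0.05·6.4 = 0.28
Step 3: φ′(0.28) = 5.12; z₃ = 0.28 − 0.05·5.12 = 0.024
Step 4: φ′(0.024) = 4.096; z₄ = 0.024 − 0.05·4.096 = -0.1808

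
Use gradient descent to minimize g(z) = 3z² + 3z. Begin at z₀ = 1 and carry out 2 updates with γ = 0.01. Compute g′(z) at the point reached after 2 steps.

7.9524

g′(z) = 6z + 3
z₁ = 1 − 0.01·9 = 0.91
z₂ = 0.91 − 0.01·8.46 = 0.8254
g′(z) at (0.8254) = 7.9524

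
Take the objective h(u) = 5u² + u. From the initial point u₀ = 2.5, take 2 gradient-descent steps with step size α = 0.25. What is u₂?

5.75

h′(u) = 10u + 1
Step 1: h′(2.5) = 26; u₁ = 2.5 − 0.25·26 = -4
Step 2: h′(-4) = -39; u₂ = -4 − 0.25·(-39) = 5.75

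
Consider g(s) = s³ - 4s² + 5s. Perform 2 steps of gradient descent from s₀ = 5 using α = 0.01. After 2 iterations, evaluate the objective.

26.611531194368

g′(s) = 3s² - 8s + 5
Step 1: g′(5) = 40; s₁ = 5 − 0.01·40 = 4.6
Step 2: g′(4.6) = 31.68; s₂ = 4.6 − 0.01·31.68 = 4.2832
g(4.2832) = 26.611531194368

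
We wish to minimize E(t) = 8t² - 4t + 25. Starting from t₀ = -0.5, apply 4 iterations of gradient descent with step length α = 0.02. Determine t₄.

0.08963968

E′(t) = 16t - 4
Step 1: E′(-0.5) = -12; t₁ = -0.5 − 0.02·(-12) = -0.26
Step 2: E′(-0.26) = -8.16; t₂ = -0.26 − 0.02·(-8.16) = -0.0968
Step 3: E′(-0.0968) = -5.5488; t₃ = -0.0968 − 0.02·(-5.5488) = 0.014176
Step 4: E′(0.014176) = -3.773184; t₄ = 0.014176 − 0.02·(-3.773184) = 0.08963968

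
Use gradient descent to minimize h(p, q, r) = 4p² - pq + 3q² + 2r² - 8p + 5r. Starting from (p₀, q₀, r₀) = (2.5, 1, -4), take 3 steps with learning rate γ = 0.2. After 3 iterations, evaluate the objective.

∇h = (8p - q - 8, -p + 6q, 4r + 5)
(p₁, q₁, r₁) = (2.5, 1, -4) − 0.2·(11, 3.5, -11) = (0.3, 0.3, -1.8)
(p₂, q₂, r₂) = (0.3, 0.3, -1.8) − 0.2·(-5.9, 1.5, -2.2) = (1.48, 0, -1.36)
(p₃, q₃, r₃) = (1.48, 0, -1.36) − 0.2·(3.84, -1.48, -0.44) = (0.712, 0.296, -1.272)
h(0.712, 0.296, -1.272) = -6.74016

-6.74016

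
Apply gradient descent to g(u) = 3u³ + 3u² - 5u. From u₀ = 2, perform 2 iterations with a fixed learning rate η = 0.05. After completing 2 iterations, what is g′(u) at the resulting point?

-4.027028609375

g′(u) = 9u² + 6u - 5
Step 1: g′(2) = 43; u₁ = 2 − 0.05·43 = -0.15
Step 2: g′(-0.15) = -5.6975; u₂ = -0.15 − 0.05·(-5.6975) = 0.134875
g′(u) at (0.134875) = -4.027028609375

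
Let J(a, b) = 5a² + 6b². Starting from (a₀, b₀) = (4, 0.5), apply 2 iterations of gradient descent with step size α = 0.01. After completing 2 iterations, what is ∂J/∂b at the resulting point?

∇J = (10a, 12b)
(a₁, b₁) = (4, 0.5) − 0.01·(40, 6) = (3.6, 0.44)
(a₂, b₂) = (3.6, 0.44) − 0.01·(36, 5.28) = (3.24, 0.3872)
∂J/∂b at (3.24, 0.3872) = 4.6464

4.6464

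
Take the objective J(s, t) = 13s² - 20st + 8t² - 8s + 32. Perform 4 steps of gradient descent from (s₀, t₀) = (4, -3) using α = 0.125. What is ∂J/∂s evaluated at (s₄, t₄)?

49567.171875

∇J = (26s - 20t - 8, -20s + 16t)
Step 1: at (4, -3), ∇J = (156, -128) → (4, -3) − 0.125·(156, -128) = (-15.5, 13)
Step 2: at (-15.5, 13), ∇J = (-671, 518) → (-15.5, 13) − 0.125·(-671, 518) = (68.375, -51.75)
Step 3: at (68.375, -51.75), ∇J = (2804.75, -2195.5) → (68.375, -51.75) − 0.125·(2804.75, -2195.5) = (-282.21875, 222.6875)
Step 4: at (-282.21875, 222.6875), ∇J = (-11799.4375, 9207.375) → (-282.21875, 222.6875) − 0.125·(-11799.4375, 9207.375) = (1192.7109375, -928.234375)
∂J/∂s at (1192.7109375, -928.234375) = 49567.171875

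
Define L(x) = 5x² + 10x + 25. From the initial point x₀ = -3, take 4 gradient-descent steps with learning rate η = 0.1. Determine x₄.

L′(x) = 10x + 10
x₁ = -3 − 0.1·(-20) = -1
x₂ = -1 − 0.1·0 = -1
x₃ = -1 − 0.1·0 = -1
x₄ = -1 − 0.1·0 = -1

-1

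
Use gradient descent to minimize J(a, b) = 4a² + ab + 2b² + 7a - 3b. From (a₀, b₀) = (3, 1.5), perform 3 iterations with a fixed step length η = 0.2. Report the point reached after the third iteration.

(-2.056, 0.744)

∇J = (8a + b + 7, a + 4b - 3)
Step 1: at (3, 1.5), ∇J = (32.5, 6) → (3, 1.5) − 0.2·(32.5, 6) = (-3.5, 0.3)
Step 2: at (-3.5, 0.3), ∇J = (-20.7, -5.3) → (-3.5, 0.3) − 0.2·(-20.7, -5.3) = (0.64, 1.36)
Step 3: at (0.64, 1.36), ∇J = (13.48, 3.08) → (0.64, 1.36) − 0.2·(13.48, 3.08) = (-2.056, 0.744)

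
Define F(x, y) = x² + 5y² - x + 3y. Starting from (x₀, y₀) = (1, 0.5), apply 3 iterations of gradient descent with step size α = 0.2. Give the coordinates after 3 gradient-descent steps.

(0.608, -1.1)

∇F = (2x - 1, 10y + 3)
Step 1: at (1, 0.5), ∇F = (1, 8) → (1, 0.5) − 0.2·(1, 8) = (0.8, -1.1)
Step 2: at (0.8, -1.1), ∇F = (0.6, -8) → (0.8, -1.1) − 0.2·(0.6, -8) = (0.68, 0.5)
Step 3: at (0.68, 0.5), ∇F = (0.36, 8) → (0.68, 0.5) − 0.2·(0.36, 8) = (0.608, -1.1)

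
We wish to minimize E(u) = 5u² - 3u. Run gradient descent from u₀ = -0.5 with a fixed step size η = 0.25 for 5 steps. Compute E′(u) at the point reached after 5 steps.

60.75

E′(u) = 10u - 3
u₁ = -0.5 − 0.25·(-8) = 1.5
u₂ = 1.5 − 0.25·12 = -1.5
u₃ = -1.5 − 0.25·(-18) = 3
u₄ = 3 − 0.25·27 = -3.75
u₅ = -3.75 − 0.25·(-40.5) = 6.375
E′(u) at (6.375) = 60.75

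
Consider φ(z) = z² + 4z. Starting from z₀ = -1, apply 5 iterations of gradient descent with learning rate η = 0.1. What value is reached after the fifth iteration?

φ′(z) = 2z + 4
Step 1: φ′(-1) = 2; z₁ = -1 − 0.1·2 = -1.2
Step 2: φ′(-1.2) = 1.6; z₂ = -1.2 − 0.1·1.6 = -1.36
Step 3: φ′(-1.36) = 1.28; z₃ = -1.36 − 0.1·1.28 = -1.488
Step 4: φ′(-1.488) = 1.024; z₄ = -1.488 − 0.1·1.024 = -1.5904
Step 5: φ′(-1.5904) = 0.8192; z₅ = -1.5904 − 0.1·0.8192 = -1.67232

-1.67232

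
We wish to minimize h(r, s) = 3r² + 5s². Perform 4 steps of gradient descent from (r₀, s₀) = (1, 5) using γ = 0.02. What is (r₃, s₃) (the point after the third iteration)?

∇h = (6r, 10s)
(r₁, s₁) = (1, 5) − 0.02·(6, 50) = (0.88, 4)
(r₂, s₂) = (0.88, 4) − 0.02·(5.28, 40) = (0.7744, 3.2)
(r₃, s₃) = (0.7744, 3.2) − 0.02·(4.6464, 32) = (0.681472, 2.56)

(0.681472, 2.56)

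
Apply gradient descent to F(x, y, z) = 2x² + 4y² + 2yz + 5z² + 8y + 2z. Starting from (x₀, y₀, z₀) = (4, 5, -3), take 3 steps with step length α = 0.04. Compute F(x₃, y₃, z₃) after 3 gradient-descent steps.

∇F = (4x, 8y + 2z + 8, 2y + 10z + 2)
(x₁, y₁, z₁) = (4, 5, -3) − 0.04·(16, 42, -18) = (3.36, 3.32, -2.28)
(x₂, y₂, z₂) = (3.36, 3.32, -2.28) − 0.04·(13.44, 30, -14.16) = (2.8224, 2.12, -1.7136)
(x₃, y₃, z₃) = (2.8224, 2.12, -1.7136) − 0.04·(11.2896, 21.5328, -10.896) = (2.370816, 1.258688, -1.27776)
F(2.370816, 1.258688, -1.27776) = 30.039453667328

30.039453667328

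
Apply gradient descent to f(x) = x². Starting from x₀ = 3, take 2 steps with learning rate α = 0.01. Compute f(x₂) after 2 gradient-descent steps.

8.30131344

f′(x) = 2x
Step 1: f′(3) = 6; x₁ = 3 − 0.01·6 = 2.94
Step 2: f′(2.94) = 5.88; x₂ = 2.94 − 0.01·5.88 = 2.8812
f(2.8812) = 8.30131344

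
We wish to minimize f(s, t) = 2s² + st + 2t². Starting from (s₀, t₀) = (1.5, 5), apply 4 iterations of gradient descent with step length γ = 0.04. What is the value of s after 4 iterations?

0.28173312

∇f = (4s + t, s + 4t)
Step 1: at (1.5, 5), ∇f = (11, 21.5) → (1.5, 5) − 0.04·(11, 21.5) = (1.06, 4.14)
Step 2: at (1.06, 4.14), ∇f = (8.38, 17.62) → (1.06, 4.14) − 0.04·(8.38, 17.62) = (0.7248, 3.4352)
Step 3: at (0.7248, 3.4352), ∇f = (6.3344, 14.4656) → (0.7248, 3.4352) − 0.04·(6.3344, 14.4656) = (0.471424, 2.856576)
Step 4: at (0.471424, 2.856576), ∇f = (4.742272, 11.897728) → (0.471424, 2.856576) − 0.04·(4.742272, 11.897728) = (0.28173312, 2.38066688)
s = 0.28173312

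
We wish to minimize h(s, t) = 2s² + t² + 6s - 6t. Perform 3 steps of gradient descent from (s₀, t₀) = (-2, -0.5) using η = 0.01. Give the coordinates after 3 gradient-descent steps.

∇h = (4s + 6, 2t - 6)
(s₁, t₁) = (-2, -0.5) − 0.01·(-2, -7) = (-1.98, -0.43)
(s₂, t₂) = (-1.98, -0.43) − 0.01·(-1.92, -6.86) = (-1.9608, -0.3614)
(s₃, t₃) = (-1.9608, -0.3614) − 0.01·(-1.8432, -6.7228) = (-1.942368, -0.294172)

(-1.942368, -0.294172)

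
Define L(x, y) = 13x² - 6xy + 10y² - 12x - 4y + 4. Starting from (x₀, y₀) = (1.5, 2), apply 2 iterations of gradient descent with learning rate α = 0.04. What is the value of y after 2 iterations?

0.56

∇L = (26x - 6y - 12, -6x + 20y - 4)
Step 1: at (1.5, 2), ∇L = (15, 27) → (1.5, 2) − 0.04·(15, 27) = (0.9, 0.92)
Step 2: at (0.9, 0.92), ∇L = (5.88, 9) → (0.9, 0.92) − 0.04·(5.88, 9) = (0.6648, 0.56)
y = 0.56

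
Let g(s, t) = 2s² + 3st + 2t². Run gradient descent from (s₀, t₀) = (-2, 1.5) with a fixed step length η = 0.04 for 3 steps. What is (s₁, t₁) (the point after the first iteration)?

∇g = (4s + 3t, 3s + 4t)
Step 1: at (-2, 1.5), ∇g = (-3.5, 0) → (-2, 1.5) − 0.04·(-3.5, 0) = (-1.86, 1.5)

(-1.86, 1.5)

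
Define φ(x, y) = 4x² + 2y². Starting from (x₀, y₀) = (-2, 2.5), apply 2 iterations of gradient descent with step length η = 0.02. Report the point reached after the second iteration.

∇φ = (8x, 4y)
(x₁, y₁) = (-2, 2.5) − 0.02·(-16, 10) = (-1.68, 2.3)
(x₂, y₂) = (-1.68, 2.3) − 0.02·(-13.44, 9.2) = (-1.4112, 2.116)

(-1.4112, 2.116)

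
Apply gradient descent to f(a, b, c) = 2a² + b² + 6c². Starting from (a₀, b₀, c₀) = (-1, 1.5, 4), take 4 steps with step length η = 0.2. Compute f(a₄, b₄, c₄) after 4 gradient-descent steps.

∇f = (4a, 2b, 12c)
(a₁, b₁, c₁) = (-1, 1.5, 4) − 0.2·(-4, 3, 48) = (-0.2, 0.9, -5.6)
(a₂, b₂, c₂) = (-0.2, 0.9, -5.6) − 0.2·(-0.8, 1.8, -67.2) = (-0.04, 0.54, 7.84)
(a₃, b₃, c₃) = (-0.04, 0.54, 7.84) − 0.2·(-0.16, 1.08, 94.08) = (-0.008, 0.324, -10.976)
(a₄, b₄, c₄) = (-0.008, 0.324, -10.976) − 0.2·(-0.032, 0.648, -131.712) = (-0.0016, 0.1944, 15.3664)
f(-0.0016, 0.1944, 15.3664) = 1416.79529024

1416.79529024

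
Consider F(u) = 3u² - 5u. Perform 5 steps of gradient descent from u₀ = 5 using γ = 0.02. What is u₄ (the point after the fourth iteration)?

F′(u) = 6u - 5
u₁ = 5 − 0.02·25 = 4.5
u₂ = 4.5 − 0.02·22 = 4.06
u₃ = 4.06 − 0.02·19.36 = 3.6728
u₄ = 3.6728 − 0.02·17.0368 = 3.332064

3.332064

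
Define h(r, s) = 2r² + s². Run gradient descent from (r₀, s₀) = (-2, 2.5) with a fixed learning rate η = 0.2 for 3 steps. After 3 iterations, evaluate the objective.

∇h = (4r, 2s)
(r₁, s₁) = (-2, 2.5) − 0.2·(-8, 5) = (-0.4, 1.5)
(r₂, s₂) = (-0.4, 1.5) − 0.2·(-1.6, 3) = (-0.08, 0.9)
(r₃, s₃) = (-0.08, 0.9) − 0.2·(-0.32, 1.8) = (-0.016, 0.54)
h(-0.016, 0.54) = 0.292112

0.292112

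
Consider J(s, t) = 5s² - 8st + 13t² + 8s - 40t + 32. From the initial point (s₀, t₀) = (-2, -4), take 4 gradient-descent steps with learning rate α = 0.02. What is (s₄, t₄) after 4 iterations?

∇J = (10s - 8t + 8, -8s + 26t - 40)
Step 1: at (-2, -4), ∇J = (20, -128) → (-2, -4) − 0.02·(20, -128) = (-2.4, -1.44)
Step 2: at (-2.4, -1.44), ∇J = (-4.48, -58.24) → (-2.4, -1.44) − 0.02·(-4.48, -58.24) = (-2.3104, -0.2752)
Step 3: at (-2.3104, -0.2752), ∇J = (-12.9024, -28.672) → (-2.3104, -0.2752) − 0.02·(-12.9024, -28.672) = (-2.052352, 0.29824)
Step 4: at (-2.052352, 0.29824), ∇J = (-14.90944, -15.826944) → (-2.052352, 0.29824) − 0.02·(-14.90944, -15.826944) = (-1.7541632, 0.61477888)

(-1.7541632, 0.61477888)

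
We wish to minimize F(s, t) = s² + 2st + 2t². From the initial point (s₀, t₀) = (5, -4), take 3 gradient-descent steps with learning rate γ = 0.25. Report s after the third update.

∇F = (2s + 2t, 2s + 4t)
(s₁, t₁) = (5, -4) − 0.25·(2, -6) = (4.5, -2.5)
(s₂, t₂) = (4.5, -2.5) − 0.25·(4, -1) = (3.5, -2.25)
(s₃, t₃) = (3.5, -2.25) − 0.25·(2.5, -2) = (2.875, -1.75)
s = 2.875

2.875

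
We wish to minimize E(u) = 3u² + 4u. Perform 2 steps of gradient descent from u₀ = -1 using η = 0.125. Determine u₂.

-0.6875

E′(u) = 6u + 4
u₁ = -1 − 0.125·(-2) = -0.75
u₂ = -0.75 − 0.125·(-0.5) = -0.6875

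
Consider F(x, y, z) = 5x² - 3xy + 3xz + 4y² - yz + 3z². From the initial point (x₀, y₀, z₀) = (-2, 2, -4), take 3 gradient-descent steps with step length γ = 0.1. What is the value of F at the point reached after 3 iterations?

∇F = (10x - 3y + 3z, -3x + 8y - z, 3x - y + 6z)
Step 1: at (-2, 2, -4), ∇F = (-38, 26, -32) → (-2, 2, -4) − 0.1·(-38, 26, -32) = (1.8, -0.6, -0.8)
Step 2: at (1.8, -0.6, -0.8), ∇F = (17.4, -9.4, 1.2) → (1.8, -0.6, -0.8) − 0.1·(17.4, -9.4, 1.2) = (0.06, 0.34, -0.92)
Step 3: at (0.06, 0.34, -0.92), ∇F = (-3.18, 3.46, -5.68) → (0.06, 0.34, -0.92) − 0.1·(-3.18, 3.46, -5.68) = (0.378, -0.006, -0.352)
F(0.378, -0.006, -0.352) = 0.6918

0.6918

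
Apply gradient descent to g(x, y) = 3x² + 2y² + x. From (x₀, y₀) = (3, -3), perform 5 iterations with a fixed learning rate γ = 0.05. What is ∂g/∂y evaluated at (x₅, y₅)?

-3.93216

∇g = (6x + 1, 4y)
(x₁, y₁) = (3, -3) − 0.05·(19, -12) = (2.05, -2.4)
(x₂, y₂) = (2.05, -2.4) − 0.05·(13.3, -9.6) = (1.385, -1.92)
(x₃, y₃) = (1.385, -1.92) − 0.05·(9.31, -7.68) = (0.9195, -1.536)
(x₄, y₄) = (0.9195, -1.536) − 0.05·(6.517, -6.144) = (0.59365, -1.2288)
(x₅, y₅) = (0.59365, -1.2288) − 0.05·(4.5619, -4.9152) = (0.365555, -0.98304)
∂g/∂y at (0.365555, -0.98304) = -3.93216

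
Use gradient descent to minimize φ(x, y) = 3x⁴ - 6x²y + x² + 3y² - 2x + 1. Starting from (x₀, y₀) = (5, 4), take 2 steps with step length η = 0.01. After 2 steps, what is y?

8.483344

∇φ = (12x³ - 12xy + 2x - 2, -6x² + 6y)
(x₁, y₁) = (5, 4) − 0.01·(1268, -126) = (-7.68, 5.26)
(x₂, y₂) = (-7.68, 5.26) − 0.01·(-4968.416384, -322.3344) = (42.00416384, 8.483344)
y = 8.483344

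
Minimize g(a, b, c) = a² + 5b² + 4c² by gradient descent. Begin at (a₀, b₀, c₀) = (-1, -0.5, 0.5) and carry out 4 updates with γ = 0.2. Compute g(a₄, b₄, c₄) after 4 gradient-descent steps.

∇g = (2a, 10b, 8c)
Step 1: at (-1, -0.5, 0.5), ∇g = (-2, -5, 4) → (-1, -0.5, 0.5) − 0.2·(-2, -5, 4) = (-0.6, 0.5, -0.3)
Step 2: at (-0.6, 0.5, -0.3), ∇g = (-1.2, 5, -2.4) → (-0.6, 0.5, -0.3) − 0.2·(-1.2, 5, -2.4) = (-0.36, -0.5, 0.18)
Step 3: at (-0.36, -0.5, 0.18), ∇g = (-0.72, -5, 1.44) → (-0.36, -0.5, 0.18) − 0.2·(-0.72, -5, 1.44) = (-0.216, 0.5, -0.108)
Step 4: at (-0.216, 0.5, -0.108), ∇g = (-0.432, 5, -0.864) → (-0.216, 0.5, -0.108) − 0.2·(-0.432, 5, -0.864) = (-0.1296, -0.5, 0.0648)
g(-0.1296, -0.5, 0.0648) = 1.28359232

1.28359232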